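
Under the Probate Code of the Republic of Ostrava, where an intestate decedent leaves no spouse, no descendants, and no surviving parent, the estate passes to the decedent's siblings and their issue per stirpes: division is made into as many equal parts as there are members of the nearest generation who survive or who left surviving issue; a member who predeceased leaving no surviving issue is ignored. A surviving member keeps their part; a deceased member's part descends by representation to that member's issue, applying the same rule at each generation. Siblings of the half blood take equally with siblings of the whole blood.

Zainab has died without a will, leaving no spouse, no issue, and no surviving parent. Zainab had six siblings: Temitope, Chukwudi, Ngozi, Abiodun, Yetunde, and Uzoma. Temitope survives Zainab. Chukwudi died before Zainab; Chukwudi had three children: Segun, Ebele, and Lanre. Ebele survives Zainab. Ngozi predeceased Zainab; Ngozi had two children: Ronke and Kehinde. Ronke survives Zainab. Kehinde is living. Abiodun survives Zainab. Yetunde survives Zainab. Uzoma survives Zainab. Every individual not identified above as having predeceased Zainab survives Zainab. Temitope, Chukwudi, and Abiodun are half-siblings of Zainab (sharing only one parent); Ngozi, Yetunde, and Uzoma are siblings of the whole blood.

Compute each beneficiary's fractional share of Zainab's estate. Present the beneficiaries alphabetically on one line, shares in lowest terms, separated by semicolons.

No spouse, descendants, or parent survives, so the estate passes to Zainab's siblings per stirpes.
Half-blood and whole-blood siblings take equally under the stated rule.
The estate is divided into 6 equal shares of 1/6 among Temitope, Chukwudi, Ngozi, Abiodun, Yetunde, Uzoma.
Temitope is living and takes 1/6.
Chukwudi predeceased; the 1/6 allotted to Chukwudi's branch passes to Chukwudi's issue by representation.
The 1/6 is divided into 3 equal shares of 1/18 among Segun, Ebele, Lanre.
Segun is living and takes 1/18.
Ebele is living and takes 1/18.
Lanre is living and takes 1/18.
Ngozi predeceased; the 1/6 allotted to Ngozi's branch passes to Ngozi's issue by representation.
The 1/6 is divided into 2 equal shares of 1/12 among Ronke, Kehinde.
Ronke is living and takes 1/12.
Kehinde is living and takes 1/12.
Abiodun is living and takes 1/6.
Yetunde is living and takes 1/6.
Uzoma is living and takes 1/6.

Abiodun 1/6; Ebele 1/18; Kehinde 1/12; Lanre 1/18; Ronke 1/12; Segun 1/18; Temitope 1/6; Uzoma 1/6; Yetunde 1/6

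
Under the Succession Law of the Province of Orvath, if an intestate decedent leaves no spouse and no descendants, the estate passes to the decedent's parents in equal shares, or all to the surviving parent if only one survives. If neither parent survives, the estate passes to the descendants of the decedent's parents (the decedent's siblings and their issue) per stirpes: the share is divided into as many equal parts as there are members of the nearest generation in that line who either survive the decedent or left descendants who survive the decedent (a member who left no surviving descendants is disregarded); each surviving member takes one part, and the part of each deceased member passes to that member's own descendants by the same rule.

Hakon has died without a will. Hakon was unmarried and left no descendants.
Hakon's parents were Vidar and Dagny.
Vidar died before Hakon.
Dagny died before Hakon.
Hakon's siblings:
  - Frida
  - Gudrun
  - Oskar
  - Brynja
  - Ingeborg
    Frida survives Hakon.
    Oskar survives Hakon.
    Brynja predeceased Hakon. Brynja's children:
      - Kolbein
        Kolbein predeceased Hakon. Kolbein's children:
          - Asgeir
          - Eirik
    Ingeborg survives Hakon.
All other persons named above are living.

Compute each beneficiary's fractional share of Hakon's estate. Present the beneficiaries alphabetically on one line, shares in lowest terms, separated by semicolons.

Neither parent survives and there are no descendants, so the estate passes to Hakon's siblings and their issue per stirpes.
The estate is divided into 5 equal shares of 1/5 among Frida, Gudrun, Oskar, Brynja, Ingeborg.
Frida is living and takes 1/5.
Gudrun is living and takes 1/5.
Oskar is living and takes 1/5.
Brynja predeceased; the 1/5 allotted to Brynja's branch passes to Brynja's issue by representation.
Kolbein's line is the sole branch at this level, so the full 1/5 passes to Kolbein's issue by representation.
The 1/5 is divided into 2 equal shares of 1/10 among Asgeir, Eirik.
Asgeir is living and takes 1/10.
Eirik is living and takes 1/10.
Ingeborg is living and takes 1/5.

Asgeir 1/10; Eirik 1/10; Frida 1/5; Gudrun 1/5; Ingeborg 1/5; Oskar 1/5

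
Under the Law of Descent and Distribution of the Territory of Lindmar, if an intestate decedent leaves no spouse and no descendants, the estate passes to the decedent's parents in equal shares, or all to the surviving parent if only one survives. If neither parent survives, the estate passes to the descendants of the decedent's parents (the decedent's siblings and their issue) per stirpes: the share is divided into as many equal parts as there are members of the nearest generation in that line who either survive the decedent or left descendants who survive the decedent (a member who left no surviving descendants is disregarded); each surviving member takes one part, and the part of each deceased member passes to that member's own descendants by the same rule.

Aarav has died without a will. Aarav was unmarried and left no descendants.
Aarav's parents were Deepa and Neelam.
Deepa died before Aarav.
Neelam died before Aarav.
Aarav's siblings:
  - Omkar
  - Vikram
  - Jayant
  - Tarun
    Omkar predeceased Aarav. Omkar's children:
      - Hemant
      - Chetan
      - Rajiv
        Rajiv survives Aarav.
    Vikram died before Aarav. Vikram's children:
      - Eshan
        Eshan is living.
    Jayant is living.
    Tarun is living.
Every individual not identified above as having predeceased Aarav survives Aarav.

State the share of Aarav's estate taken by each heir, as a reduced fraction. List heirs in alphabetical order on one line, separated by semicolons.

Neither parent survives and there are no descendants, so the estate passes to Aarav's siblings and their issue per stirpes.
The estate is divided into 4 equal shares of 1/4 among Omkar, Vikram, Jayant, Tarun.
Omkar predeceased; the 1/4 allotted to Omkar's branch passes to Omkar's issue by representation.
The 1/4 is divided into 3 equal shares of 1/12 among Hemant, Chetan, Rajiv.
Hemant is living and takes 1/12.
Chetan is living and takes 1/12.
Rajiv is living and takes 1/12.
Vikram predeceased; the 1/4 allotted to Vikram's branch passes to Vikram's issue by representation.
Eshan is the sole taker at this level and receives the full 1/4.
Jayant is living and takes 1/4.
Tarun is living and takes 1/4.

Chetan 1/12; Eshan 1/4; Hemant 1/12; Jayant 1/4; Rajiv 1/12; Tarun 1/4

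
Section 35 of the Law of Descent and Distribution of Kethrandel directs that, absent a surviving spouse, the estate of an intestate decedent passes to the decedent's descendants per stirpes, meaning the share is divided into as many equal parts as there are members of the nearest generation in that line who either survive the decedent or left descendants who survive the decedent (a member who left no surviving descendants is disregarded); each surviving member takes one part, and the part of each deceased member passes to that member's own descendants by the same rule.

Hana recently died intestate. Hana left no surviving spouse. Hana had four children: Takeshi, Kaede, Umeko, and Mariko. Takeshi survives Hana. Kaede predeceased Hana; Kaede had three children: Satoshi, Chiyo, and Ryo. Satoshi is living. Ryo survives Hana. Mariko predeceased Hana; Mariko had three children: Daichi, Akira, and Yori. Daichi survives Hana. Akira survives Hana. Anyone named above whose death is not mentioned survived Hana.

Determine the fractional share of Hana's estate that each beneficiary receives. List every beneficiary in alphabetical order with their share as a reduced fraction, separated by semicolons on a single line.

There is no surviving spouse, so the entire estate passes to Hana's descendants per stirpes.
The estate is divided into 4 equal shares of 1/4 among Takeshi, Kaede, Umeko, Mariko.
Takeshi is living and takes 1/4.
Kaede predeceased; the 1/4 allotted to Kaede's branch passes to Kaede's issue by representation.
The 1/4 is divided into 3 equal shares of 1/12 among Satoshi, Chiyo, Ryo.
Satoshi is living and takes 1/12.
Chiyo is living and takes 1/12.
Ryo is living and takes 1/12.
Umeko is living and takes 1/4.
Mariko predeceased; the 1/4 allotted to Mariko's branch passes to Mariko's issue by representation.
The 1/4 is divided into 3 equal shares of 1/12 among Daichi, Akira, Yori.
Daichi is living and takes 1/12.
Akira is living and takes 1/12.
Yori is living and takes 1/12.

Akira 1/12; Chiyo 1/12; Daichi 1/12; Ryo 1/12; Satoshi 1/12; Takeshi 1/4; Umeko 1/4; Yori 1/12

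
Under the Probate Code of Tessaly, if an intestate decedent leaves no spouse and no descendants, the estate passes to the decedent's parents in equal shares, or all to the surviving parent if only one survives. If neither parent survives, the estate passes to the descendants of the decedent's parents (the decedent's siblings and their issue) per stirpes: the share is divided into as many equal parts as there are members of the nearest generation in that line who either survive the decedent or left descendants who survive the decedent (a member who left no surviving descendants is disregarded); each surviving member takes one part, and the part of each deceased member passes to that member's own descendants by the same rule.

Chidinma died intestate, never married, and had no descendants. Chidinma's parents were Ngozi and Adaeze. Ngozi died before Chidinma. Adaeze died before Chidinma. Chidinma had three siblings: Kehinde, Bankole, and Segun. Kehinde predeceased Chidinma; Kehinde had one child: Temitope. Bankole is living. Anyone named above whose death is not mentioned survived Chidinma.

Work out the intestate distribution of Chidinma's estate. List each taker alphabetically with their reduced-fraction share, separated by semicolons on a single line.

Neither parent survives and there are no descendants, so the estate passes to Chidinma's siblings and their issue per stirpes.
The estate is divided into 3 equal shares of 1/3 among Kehinde, Bankole, Segun.
Kehinde predeceased; the 1/3 allotted to Kehinde's branch passes to Kehinde's issue by representation.
Temitope is the sole taker at this level and receives the full 1/3.
Bankole is living and takes 1/3.
Segun is living and takes 1/3.

Bankole 1/3; Segun 1/3; Temitope 1/3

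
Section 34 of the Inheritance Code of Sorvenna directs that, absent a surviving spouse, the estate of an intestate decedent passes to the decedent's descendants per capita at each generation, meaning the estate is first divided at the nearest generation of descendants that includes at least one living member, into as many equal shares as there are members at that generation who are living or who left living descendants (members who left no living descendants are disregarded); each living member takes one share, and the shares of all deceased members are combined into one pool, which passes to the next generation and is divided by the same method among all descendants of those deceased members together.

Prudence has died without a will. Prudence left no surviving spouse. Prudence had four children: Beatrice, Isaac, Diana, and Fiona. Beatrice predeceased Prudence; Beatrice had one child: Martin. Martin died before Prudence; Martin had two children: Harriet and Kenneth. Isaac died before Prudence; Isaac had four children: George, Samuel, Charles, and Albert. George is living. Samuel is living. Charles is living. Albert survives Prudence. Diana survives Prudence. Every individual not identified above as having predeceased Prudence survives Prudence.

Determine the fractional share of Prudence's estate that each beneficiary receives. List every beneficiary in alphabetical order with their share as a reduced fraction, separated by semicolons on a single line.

There is no surviving spouse, so the entire estate passes to Prudence's descendants per capita at each generation.
At generation 1 (Beatrice, Isaac, Diana, Fiona) there are 4 shares of (1)/4 = 1/4 each.
Living: Diana and Fiona — each takes 1/4.
Deceased: Beatrice and Isaac. Their combined 1/2 is pooled and carried to generation 2.
At generation 2 (Martin, George, Samuel, Charles, Albert) there are 5 shares of (1/2)/5 = 1/10 each.
Living: George, Samuel, Charles, and Albert — each takes 1/10.
Deceased: Martin. That 1/10 share is carried to generation 3.
At generation 3 (Harriet, Kenneth) there are 2 shares of (1/10)/2 = 1/20 each.
Living: Harriet and Kenneth — each takes 1/20.

Albert 1/10; Charles 1/10; Diana 1/4; Fiona 1/4; George 1/10; Harriet 1/20; Kenneth 1/20; Samuel 1/10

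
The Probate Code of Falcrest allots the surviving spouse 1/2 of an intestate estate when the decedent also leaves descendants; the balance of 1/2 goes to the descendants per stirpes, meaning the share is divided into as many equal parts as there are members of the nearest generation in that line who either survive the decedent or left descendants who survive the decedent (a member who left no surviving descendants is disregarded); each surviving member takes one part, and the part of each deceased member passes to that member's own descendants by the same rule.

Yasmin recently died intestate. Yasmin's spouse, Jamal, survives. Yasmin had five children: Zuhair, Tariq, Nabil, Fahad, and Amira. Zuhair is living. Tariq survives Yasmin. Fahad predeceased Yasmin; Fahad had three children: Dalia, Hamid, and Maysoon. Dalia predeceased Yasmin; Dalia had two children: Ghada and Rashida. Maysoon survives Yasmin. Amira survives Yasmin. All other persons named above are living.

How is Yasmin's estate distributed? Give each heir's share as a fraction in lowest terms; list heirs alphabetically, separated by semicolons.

Jamal, as surviving spouse, takes 1/2.
The remaining 1/2 passes to Yasmin's descendants per stirpes.
The 1/2 is divided into 5 equal shares of 1/10 among Zuhair, Tariq, Nabil, Fahad, Amira.
Zuhair is living and takes 1/10.
Tariq is living and takes 1/10.
Nabil is living and takes 1/10.
Fahad predeceased; the 1/10 allotted to Fahad's branch passes to Fahad's issue by representation.
The 1/10 is divided into 3 equal shares of 1/30 among Dalia, Hamid, Maysoon.
Dalia predeceased; the 1/30 allotted to Dalia's branch passes to Dalia's issue by representation.
The 1/30 is divided into 2 equal shares of 1/60 among Ghada, Rashida.
Ghada is living and takes 1/60.
Rashida is living and takes 1/60.
Hamid is living and takes 1/30.
Maysoon is living and takes 1/30.
Amira is living and takes 1/10.

Amira 1/10; Ghada 1/60; Hamid 1/30; Jamal 1/2; Maysoon 1/30; Nabil 1/10; Rashida 1/60; Tariq 1/10; Zuhair 1/10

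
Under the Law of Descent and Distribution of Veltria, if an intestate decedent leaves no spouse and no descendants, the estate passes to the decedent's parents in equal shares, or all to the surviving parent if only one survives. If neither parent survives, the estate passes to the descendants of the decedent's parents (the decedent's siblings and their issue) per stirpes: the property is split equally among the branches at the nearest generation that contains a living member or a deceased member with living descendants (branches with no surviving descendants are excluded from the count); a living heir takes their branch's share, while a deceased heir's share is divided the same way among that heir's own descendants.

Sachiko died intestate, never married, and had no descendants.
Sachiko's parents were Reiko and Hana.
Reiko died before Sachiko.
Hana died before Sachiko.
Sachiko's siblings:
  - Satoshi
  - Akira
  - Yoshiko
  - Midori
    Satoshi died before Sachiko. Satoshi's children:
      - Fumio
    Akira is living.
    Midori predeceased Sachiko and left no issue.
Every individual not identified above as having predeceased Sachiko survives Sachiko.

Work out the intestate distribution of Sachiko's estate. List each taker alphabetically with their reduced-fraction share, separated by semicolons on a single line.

Neither parent survives and there are no descendants, so the estate passes to Sachiko's siblings and their issue per stirpes.
Midori left no surviving issue, so that branch lapses and is disregarded.
The estate is divided into 3 equal shares of 1/3 among Satoshi, Akira, Yoshiko.
Satoshi predeceased; the 1/3 allotted to Satoshi's branch passes to Satoshi's issue by representation.
Fumio is the sole taker at this level and receives the full 1/3.
Akira is living and takes 1/3.
Yoshiko is living and takes 1/3.

Akira 1/3; Fumio 1/3; Yoshiko 1/3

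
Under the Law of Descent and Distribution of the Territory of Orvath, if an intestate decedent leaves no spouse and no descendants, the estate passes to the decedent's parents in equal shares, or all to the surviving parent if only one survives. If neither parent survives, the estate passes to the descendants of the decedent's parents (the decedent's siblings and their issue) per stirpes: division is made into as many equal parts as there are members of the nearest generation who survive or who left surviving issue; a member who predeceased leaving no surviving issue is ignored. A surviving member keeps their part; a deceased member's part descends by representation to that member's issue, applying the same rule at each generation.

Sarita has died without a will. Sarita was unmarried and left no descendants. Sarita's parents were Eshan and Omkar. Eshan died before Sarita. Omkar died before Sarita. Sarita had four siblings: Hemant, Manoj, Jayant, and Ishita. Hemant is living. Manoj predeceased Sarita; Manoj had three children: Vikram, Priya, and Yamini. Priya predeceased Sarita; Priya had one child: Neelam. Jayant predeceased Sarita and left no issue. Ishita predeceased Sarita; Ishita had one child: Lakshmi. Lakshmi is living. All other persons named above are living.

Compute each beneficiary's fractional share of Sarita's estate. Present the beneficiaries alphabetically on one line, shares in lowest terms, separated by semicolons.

Neither parent survives and there are no descendants, so the estate passes to Sarita's siblings and their issue per stirpes.
Jayant left no surviving issue, so that branch lapses and is disregarded.
The estate is divided into 3 equal shares of 1/3 among Hemant, Manoj, Ishita.
Hemant is living and takes 1/3.
Manoj predeceased; the 1/3 allotted to Manoj's branch passes to Manoj's issue by representation.
The 1/3 is divided into 3 equal shares of 1/9 among Vikram, Priya, Yamini.
Vikram is living and takes 1/9.
Priya predeceased; the 1/9 allotted to Priya's branch passes to Priya's issue by representation.
Neelam is the sole taker at this level and receives the full 1/9.
Yamini is living and takes 1/9.
Ishita predeceased; the 1/3 allotted to Ishita's branch passes to Ishita's issue by representation.
Lakshmi is the sole taker at this level and receives the full 1/3.

Hemant 1/3; Lakshmi 1/3; Neelam 1/9; Vikram 1/9; Yamini 1/9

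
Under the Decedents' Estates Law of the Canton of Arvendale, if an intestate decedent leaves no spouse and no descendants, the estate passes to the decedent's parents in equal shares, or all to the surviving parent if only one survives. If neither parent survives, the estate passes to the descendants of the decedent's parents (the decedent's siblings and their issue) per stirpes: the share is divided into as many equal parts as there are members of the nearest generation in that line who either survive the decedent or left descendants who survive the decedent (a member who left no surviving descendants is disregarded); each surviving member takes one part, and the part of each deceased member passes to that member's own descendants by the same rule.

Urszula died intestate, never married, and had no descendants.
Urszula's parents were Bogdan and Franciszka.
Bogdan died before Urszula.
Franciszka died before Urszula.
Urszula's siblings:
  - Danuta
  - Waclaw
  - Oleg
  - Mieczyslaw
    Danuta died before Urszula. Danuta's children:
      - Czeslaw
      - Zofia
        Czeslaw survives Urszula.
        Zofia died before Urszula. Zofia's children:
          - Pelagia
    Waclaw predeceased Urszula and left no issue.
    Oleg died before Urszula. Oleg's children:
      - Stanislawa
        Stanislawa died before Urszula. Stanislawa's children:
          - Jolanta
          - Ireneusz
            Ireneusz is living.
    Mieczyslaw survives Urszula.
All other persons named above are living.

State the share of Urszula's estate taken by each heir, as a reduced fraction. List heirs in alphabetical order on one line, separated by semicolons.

Czeslaw 1/6; Ireneusz 1/6; Jolanta 1/6; Mieczyslaw 1/3; Pelagia 1/6

Neither parent survives and there are no descendants, so the estate passes to Urszula's siblings and their issue per stirpes.
Waclaw left no surviving issue, so that branch lapses and is disregarded.
The estate is divided into 3 equal shares of 1/3 among Danuta, Oleg, Mieczyslaw.
Danuta predeceased; the 1/3 allotted to Danuta's branch passes to Danuta's issue by representation.
The 1/3 is divided into 2 equal shares of 1/6 among Czeslaw, Zofia.
Czeslaw is living and takes 1/6.
Zofia predeceased; the 1/6 allotted to Zofia's branch passes to Zofia's issue by representation.
Pelagia is the sole taker at this level and receives the full 1/6.
Oleg predeceased; the 1/3 allotted to Oleg's branch passes to Oleg's issue by representation.
Stanislawa's line is the sole branch at this level, so the full 1/3 passes to Stanislawa's issue by representation.
The 1/3 is divided into 2 equal shares of 1/6 among Jolanta, Ireneusz.
Jolanta is living and takes 1/6.
Ireneusz is living and takes 1/6.
Mieczyslaw is living and takes 1/3.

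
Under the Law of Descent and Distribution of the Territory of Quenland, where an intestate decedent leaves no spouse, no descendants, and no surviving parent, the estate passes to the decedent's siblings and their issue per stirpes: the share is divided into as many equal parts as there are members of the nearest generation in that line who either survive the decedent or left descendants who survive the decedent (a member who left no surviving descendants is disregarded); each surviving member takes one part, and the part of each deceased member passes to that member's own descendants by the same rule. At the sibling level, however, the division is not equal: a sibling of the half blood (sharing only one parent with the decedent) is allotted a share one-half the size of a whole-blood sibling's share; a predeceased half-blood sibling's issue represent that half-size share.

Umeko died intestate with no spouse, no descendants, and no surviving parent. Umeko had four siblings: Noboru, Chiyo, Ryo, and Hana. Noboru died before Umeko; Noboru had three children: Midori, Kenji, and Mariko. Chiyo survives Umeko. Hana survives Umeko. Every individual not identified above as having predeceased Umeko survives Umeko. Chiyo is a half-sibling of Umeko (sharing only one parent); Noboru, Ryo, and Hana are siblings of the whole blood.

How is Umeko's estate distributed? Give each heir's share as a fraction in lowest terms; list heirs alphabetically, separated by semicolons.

Chiyo 1/7; Hana 2/7; Kenji 2/21; Mariko 2/21; Midori 2/21; Ryo 2/7

No spouse, descendants, or parent survives, so the estate passes to Umeko's siblings per stirpes.
Half-blood siblings count for one-half the weight of whole-blood siblings at the initial division.
Dividing 1 in proportion to weights (total weight 7/2): Noboru (weight 1) → 2/7; Chiyo (weight 1/2) → 1/7; Ryo (weight 1) → 2/7; Hana (weight 1) → 2/7.
Noboru predeceased; the 2/7 allotted to Noboru's branch passes to Noboru's issue by representation.
The 2/7 is divided into 3 equal shares of 2/21 among Midori, Kenji, Mariko.
Midori is living and takes 2/21.
Kenji is living and takes 2/21.
Mariko is living and takes 2/21.
Chiyo is living and takes 1/7.
Ryo is living and takes 2/7.
Hana is living and takes 2/7.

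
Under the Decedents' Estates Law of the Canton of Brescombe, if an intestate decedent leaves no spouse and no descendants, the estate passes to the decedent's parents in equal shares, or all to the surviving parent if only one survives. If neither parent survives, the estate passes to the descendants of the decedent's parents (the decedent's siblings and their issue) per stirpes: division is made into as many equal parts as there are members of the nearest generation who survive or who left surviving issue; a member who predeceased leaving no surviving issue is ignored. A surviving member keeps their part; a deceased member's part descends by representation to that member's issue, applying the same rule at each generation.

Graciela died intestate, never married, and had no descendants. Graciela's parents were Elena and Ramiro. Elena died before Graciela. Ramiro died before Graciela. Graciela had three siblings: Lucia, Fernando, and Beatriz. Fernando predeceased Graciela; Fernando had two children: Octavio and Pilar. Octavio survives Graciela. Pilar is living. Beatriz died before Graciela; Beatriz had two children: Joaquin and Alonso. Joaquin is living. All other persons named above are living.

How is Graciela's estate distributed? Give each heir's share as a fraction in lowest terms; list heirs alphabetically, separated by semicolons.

Neither parent survives and there are no descendants, so the estate passes to Graciela's siblings and their issue per stirpes.
The estate is divided into 3 equal shares of 1/3 among Lucia, Fernando, Beatriz.
Lucia is living and takes 1/3.
Fernando predeceased; the 1/3 allotted to Fernando's branch passes to Fernando's issue by representation.
The 1/3 is divided into 2 equal shares of 1/6 among Octavio, Pilar.
Octavio is living and takes 1/6.
Pilar is living and takes 1/6.
Beatriz predeceased; the 1/3 allotted to Beatriz's branch passes to Beatriz's issue by representation.
The 1/3 is divided into 2 equal shares of 1/6 among Joaquin, Alonso.
Joaquin is living and takes 1/6.
Alonso is living and takes 1/6.

Alonso 1/6; Joaquin 1/6; Lucia 1/3; Octavio 1/6; Pilar 1/6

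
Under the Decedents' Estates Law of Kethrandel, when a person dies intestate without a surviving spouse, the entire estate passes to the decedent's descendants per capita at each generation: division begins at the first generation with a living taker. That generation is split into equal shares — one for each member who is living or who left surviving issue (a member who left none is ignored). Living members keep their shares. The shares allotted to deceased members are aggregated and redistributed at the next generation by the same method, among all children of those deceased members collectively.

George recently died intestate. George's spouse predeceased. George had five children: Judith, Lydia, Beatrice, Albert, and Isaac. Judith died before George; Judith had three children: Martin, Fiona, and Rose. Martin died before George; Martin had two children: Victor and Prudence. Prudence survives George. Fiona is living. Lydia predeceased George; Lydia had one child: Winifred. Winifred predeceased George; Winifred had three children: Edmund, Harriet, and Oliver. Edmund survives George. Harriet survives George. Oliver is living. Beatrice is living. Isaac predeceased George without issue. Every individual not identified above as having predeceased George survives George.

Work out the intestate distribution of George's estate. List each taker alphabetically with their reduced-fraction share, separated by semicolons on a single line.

There is no surviving spouse, so the entire estate passes to George's descendants per capita at each generation.
At generation 1 (Judith, Lydia, Beatrice, Albert) there are 4 shares of (1)/4 = 1/4 each.
Living: Beatrice and Albert — each takes 1/4.
Deceased: Judith and Lydia. Their combined 1/2 is pooled and carried to generation 2.
At generation 2 (Martin, Fiona, Rose, Winifred) there are 4 shares of (1/2)/4 = 1/8 each.
Living: Fiona and Rose — each takes 1/8.
Deceased: Martin and Winifred. Their combined 1/4 is pooled and carried to generation 3.
At generation 3 (Victor, Prudence, Edmund, Harriet, Oliver) there are 5 shares of (1/4)/5 = 1/20 each.
Living: Victor, Prudence, Edmund, Harriet, and Oliver — each takes 1/20.

Albert 1/4; Beatrice 1/4; Edmund 1/20; Fiona 1/8; Harriet 1/20; Oliver 1/20; Prudence 1/20; Rose 1/8; Victor 1/20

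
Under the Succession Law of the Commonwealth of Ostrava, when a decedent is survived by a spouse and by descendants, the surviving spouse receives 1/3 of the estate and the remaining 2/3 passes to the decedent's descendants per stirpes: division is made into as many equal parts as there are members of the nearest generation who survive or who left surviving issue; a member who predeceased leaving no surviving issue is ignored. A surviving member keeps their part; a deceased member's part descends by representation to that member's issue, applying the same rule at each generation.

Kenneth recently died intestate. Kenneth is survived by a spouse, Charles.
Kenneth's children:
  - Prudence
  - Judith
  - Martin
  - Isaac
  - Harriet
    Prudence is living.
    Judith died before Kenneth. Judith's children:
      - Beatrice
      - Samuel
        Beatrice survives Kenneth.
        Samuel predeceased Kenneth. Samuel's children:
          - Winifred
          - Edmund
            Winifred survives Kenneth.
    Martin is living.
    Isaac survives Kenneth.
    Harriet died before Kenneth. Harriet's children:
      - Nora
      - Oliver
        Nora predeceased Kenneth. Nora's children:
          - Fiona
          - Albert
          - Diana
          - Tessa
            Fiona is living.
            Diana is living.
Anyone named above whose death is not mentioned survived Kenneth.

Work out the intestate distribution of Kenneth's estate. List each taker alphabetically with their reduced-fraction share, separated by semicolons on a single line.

Charles, as surviving spouse, takes 1/3.
The remaining 2/3 passes to Kenneth's descendants per stirpes.
The 2/3 is divided into 5 equal shares of 2/15 among Prudence, Judith, Martin, Isaac, Harriet.
Prudence is living and takes 2/15.
Judith predeceased; the 2/15 allotted to Judith's branch passes to Judith's issue by representation.
The 2/15 is divided into 2 equal shares of 1/15 among Beatrice, Samuel.
Beatrice is living and takes 1/15.
Samuel predeceased; the 1/15 allotted to Samuel's branch passes to Samuel's issue by representation.
The 1/15 is divided into 2 equal shares of 1/30 among Winifred, Edmund.
Winifred is living and takes 1/30.
Edmund is living and takes 1/30.
Martin is living and takes 2/15.
Isaac is living and takes 2/15.
Harriet predeceased; the 2/15 allotted to Harriet's branch passes to Harriet's issue by representation.
The 2/15 is divided into 2 equal shares of 1/15 among Nora, Oliver.
Nora predeceased; the 1/15 allotted to Nora's branch passes to Nora's issue by representation.
The 1/15 is divided into 4 equal shares of 1/60 among Fiona, Albert, Diana, Tessa.
Fiona is living and takes 1/60.
Albert is living and takes 1/60.
Diana is living and takes 1/60.
Tessa is living and takes 1/60.
Oliver is living and takes 1/15.

Albert 1/60; Beatrice 1/15; Charles 1/3; Diana 1/60; Edmund 1/30; Fiona 1/60; Isaac 2/15; Martin 2/15; Oliver 1/15; Prudence 2/15; Tessa 1/60; Winifred 1/30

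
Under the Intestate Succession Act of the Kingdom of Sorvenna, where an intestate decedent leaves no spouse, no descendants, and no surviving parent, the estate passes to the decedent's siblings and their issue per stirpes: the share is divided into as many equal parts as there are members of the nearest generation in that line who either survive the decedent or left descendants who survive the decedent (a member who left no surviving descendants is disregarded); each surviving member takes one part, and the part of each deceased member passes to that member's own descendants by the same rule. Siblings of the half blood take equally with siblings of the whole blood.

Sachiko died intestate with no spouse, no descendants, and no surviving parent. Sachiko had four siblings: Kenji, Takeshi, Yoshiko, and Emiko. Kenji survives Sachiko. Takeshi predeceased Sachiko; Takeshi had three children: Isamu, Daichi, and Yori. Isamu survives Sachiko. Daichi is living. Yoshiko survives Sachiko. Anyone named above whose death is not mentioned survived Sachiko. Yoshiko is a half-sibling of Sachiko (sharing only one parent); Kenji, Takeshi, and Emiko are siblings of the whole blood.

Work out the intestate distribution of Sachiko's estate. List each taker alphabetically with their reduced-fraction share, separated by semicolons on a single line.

Daichi 1/12; Emiko 1/4; Isamu 1/12; Kenji 1/4; Yori 1/12; Yoshiko 1/4

No spouse, descendants, or parent survives, so the estate passes to Sachiko's siblings per stirpes.
Half-blood and whole-blood siblings take equally under the stated rule.
The estate is divided into 4 equal shares of 1/4 among Kenji, Takeshi, Yoshiko, Emiko.
Kenji is living and takes 1/4.
Takeshi predeceased; the 1/4 allotted to Takeshi's branch passes to Takeshi's issue by representation.
The 1/4 is divided into 3 equal shares of 1/12 among Isamu, Daichi, Yori.
Isamu is living and takes 1/12.
Daichi is living and takes 1/12.
Yori is living and takes 1/12.
Yoshiko is living and takes 1/4.
Emiko is living and takes 1/4.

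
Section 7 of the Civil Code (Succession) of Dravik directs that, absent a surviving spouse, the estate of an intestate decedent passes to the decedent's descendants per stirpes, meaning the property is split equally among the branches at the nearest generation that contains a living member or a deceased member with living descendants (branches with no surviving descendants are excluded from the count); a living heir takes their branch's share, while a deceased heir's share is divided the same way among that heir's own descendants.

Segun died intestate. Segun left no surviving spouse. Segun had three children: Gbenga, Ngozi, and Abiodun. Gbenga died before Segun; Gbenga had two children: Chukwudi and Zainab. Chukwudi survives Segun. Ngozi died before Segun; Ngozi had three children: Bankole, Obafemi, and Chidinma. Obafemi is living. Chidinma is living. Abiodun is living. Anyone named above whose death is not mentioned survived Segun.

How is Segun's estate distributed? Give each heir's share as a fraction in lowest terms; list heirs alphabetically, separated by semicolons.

There is no surviving spouse, so the entire estate passes to Segun's descendants per stirpes.
The estate is divided into 3 equal shares of 1/3 among Gbenga, Ngozi, Abiodun.
Gbenga predeceased; the 1/3 allotted to Gbenga's branch passes to Gbenga's issue by representation.
The 1/3 is divided into 2 equal shares of 1/6 among Chukwudi, Zainab.
Chukwudi is living and takes 1/6.
Zainab is living and takes 1/6.
Ngozi predeceased; the 1/3 allotted to Ngozi's branch passes to Ngozi's issue by representation.
The 1/3 is divided into 3 equal shares of 1/9 among Bankole, Obafemi, Chidinma.
Bankole is living and takes 1/9.
Obafemi is living and takes 1/9.
Chidinma is living and takes 1/9.
Abiodun is living and takes 1/3.

Abiodun 1/3; Bankole 1/9; Chidinma 1/9; Chukwudi 1/6; Obafemi 1/9; Zainab 1/6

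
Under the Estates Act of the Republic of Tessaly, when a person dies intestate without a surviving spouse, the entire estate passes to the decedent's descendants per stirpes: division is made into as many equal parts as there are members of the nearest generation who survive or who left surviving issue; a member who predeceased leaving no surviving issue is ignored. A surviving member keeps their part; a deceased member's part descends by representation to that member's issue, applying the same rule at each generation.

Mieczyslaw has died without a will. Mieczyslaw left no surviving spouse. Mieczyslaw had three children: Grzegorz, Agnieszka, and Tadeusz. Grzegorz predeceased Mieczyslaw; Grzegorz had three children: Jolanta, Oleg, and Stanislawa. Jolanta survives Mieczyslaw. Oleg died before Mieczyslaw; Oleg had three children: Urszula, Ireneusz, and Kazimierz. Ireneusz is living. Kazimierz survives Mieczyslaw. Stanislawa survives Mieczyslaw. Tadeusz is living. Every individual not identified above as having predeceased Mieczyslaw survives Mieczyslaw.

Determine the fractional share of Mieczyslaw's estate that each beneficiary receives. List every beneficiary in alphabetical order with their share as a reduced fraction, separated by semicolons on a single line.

There is no surviving spouse, so the entire estate passes to Mieczyslaw's descendants per stirpes.
The estate is divided into 3 equal shares of 1/3 among Grzegorz, Agnieszka, Tadeusz.
Grzegorz predeceased; the 1/3 allotted to Grzegorz's branch passes to Grzegorz's issue by representation.
The 1/3 is divided into 3 equal shares of 1/9 among Jolanta, Oleg, Stanislawa.
Jolanta is living and takes 1/9.
Oleg predeceased; the 1/9 allotted to Oleg's branch passes to Oleg's issue by representation.
The 1/9 is divided into 3 equal shares of 1/27 among Urszula, Ireneusz, Kazimierz.
Urszula is living and takes 1/27.
Ireneusz is living and takes 1/27.
Kazimierz is living and takes 1/27.
Stanislawa is living and takes 1/9.
Agnieszka is living and takes 1/3.
Tadeusz is living and takes 1/3.

Agnieszka 1/3; Ireneusz 1/27; Jolanta 1/9; Kazimierz 1/27; Stanislawa 1/9; Tadeusz 1/3; Urszula 1/27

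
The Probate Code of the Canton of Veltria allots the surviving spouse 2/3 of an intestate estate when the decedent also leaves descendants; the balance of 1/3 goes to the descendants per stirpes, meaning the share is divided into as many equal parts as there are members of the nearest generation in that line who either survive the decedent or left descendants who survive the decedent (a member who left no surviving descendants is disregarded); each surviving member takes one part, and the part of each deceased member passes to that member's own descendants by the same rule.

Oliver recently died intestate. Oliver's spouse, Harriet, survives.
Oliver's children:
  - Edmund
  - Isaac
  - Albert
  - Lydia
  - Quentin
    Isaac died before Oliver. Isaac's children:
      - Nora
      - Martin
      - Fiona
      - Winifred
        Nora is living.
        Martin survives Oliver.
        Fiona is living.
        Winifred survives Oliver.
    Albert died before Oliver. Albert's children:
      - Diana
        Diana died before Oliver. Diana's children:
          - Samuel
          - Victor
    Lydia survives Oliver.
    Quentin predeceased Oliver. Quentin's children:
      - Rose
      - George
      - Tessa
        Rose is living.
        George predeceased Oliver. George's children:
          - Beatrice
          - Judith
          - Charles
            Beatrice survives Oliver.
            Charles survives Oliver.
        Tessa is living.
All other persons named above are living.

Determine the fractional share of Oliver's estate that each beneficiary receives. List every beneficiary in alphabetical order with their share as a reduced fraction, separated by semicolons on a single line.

Beatrice 1/135; Charles 1/135; Edmund 1/15; Fiona 1/60; Harriet 2/3; Judith 1/135; Lydia 1/15; Martin 1/60; Nora 1/60; Rose 1/45; Samuel 1/30; Tessa 1/45; Victor 1/30; Winifred 1/60

Harriet, as surviving spouse, takes 2/3.
The remaining 1/3 passes to Oliver's descendants per stirpes.
The 1/3 is divided into 5 equal shares of 1/15 among Edmund, Isaac, Albert, Lydia, Quentin.
Edmund is living and takes 1/15.
Isaac predeceased; the 1/15 allotted to Isaac's branch passes to Isaac's issue by representation.
The 1/15 is divided into 4 equal shares of 1/60 among Nora, Martin, Fiona, Winifred.
Nora is living and takes 1/60.
Martin is living and takes 1/60.
Fiona is living and takes 1/60.
Winifred is living and takes 1/60.
Albert predeceased; the 1/15 allotted to Albert's branch passes to Albert's issue by representation.
Diana's line is the sole branch at this level, so the full 1/15 passes to Diana's issue by representation.
The 1/15 is divided into 2 equal shares of 1/30 among Samuel, Victor.
Samuel is living and takes 1/30.
Victor is living and takes 1/30.
Lydia is living and takes 1/15.
Quentin predeceased; the 1/15 allotted to Quentin's branch passes to Quentin's issue by representation.
The 1/15 is divided into 3 equal shares of 1/45 among Rose, George, Tessa.
Rose is living and takes 1/45.
George predeceased; the 1/45 allotted to George's branch passes to George's issue by representation.
The 1/45 is divided into 3 equal shares of 1/135 among Beatrice, Judith, Charles.
Beatrice is living and takes 1/135.
Judith is living and takes 1/135.
Charles is living and takes 1/135.
Tessa is living and takes 1/45.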